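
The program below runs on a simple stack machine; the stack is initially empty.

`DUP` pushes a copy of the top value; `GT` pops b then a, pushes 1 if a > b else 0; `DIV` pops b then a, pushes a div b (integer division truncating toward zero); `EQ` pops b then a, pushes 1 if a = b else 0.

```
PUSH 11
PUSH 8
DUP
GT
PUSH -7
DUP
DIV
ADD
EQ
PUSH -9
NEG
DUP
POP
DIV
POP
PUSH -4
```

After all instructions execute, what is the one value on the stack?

PUSH 11 → 11
PUSH 8  → 11 8
DUP     → 11 8 8
GT      → 11 0
PUSH -7 → 11 0 -7
DUP     → 11 0 -7 -7
DIV     → 11 0 1
ADD     → 11 1
EQ      → 0
PUSH -9 → 0 -9
NEG     → 0 9
DUP     → 0 9 9
POP     → 0 9
DIV     → 0
POP     → (empty)
PUSH -4 → -4

-4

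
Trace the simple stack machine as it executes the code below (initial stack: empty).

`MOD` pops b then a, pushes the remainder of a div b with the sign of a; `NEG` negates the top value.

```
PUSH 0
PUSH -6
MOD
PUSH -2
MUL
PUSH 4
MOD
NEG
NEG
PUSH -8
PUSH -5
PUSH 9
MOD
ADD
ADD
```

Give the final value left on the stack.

PUSH 0  : 0
PUSH -6 : 0 -6
MOD     : 0
PUSH -2 : 0 -2
MUL     : 0
PUSH 4  : 0 4
MOD     : 0
NEG     : 0
NEG     : 0
PUSH -8 : 0 -8
PUSH -5 : 0 -8 -5
PUSH 9  : 0 -8 -5 9
MOD     : 0 -8 -5
ADD     : 0 -13
ADD     : -13

-13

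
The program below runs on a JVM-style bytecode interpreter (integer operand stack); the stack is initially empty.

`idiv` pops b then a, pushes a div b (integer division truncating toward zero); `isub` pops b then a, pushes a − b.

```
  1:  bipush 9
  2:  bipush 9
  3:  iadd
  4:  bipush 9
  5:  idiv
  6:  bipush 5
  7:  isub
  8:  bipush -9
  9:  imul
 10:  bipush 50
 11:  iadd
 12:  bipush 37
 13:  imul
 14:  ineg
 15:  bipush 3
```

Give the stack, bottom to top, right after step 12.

[77, 37]

bipush 9   [9]
bipush 9   [9, 9]
iadd       [18]
bipush 9   [18, 9]
idiv       [2]
bipush 5   [2, 5]
isub       [-3]
bipush -9  [-3, -9]
imul       [27]
bipush 50  [27, 50]
iadd       [77]
bipush 37  [77, 37]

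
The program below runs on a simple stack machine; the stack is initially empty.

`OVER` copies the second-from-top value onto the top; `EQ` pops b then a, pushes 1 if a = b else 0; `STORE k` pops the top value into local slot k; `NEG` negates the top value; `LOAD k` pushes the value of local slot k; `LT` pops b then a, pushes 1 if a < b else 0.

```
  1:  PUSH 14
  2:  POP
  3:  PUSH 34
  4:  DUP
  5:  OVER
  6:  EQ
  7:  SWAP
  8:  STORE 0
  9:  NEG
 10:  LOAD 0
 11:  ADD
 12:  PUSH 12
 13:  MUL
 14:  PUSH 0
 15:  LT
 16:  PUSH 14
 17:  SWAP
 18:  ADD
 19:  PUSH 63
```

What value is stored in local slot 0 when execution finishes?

PUSH 14  [14]
POP      []
PUSH 34  [34]
DUP      [34, 34]
OVER     [34, 34, 34]
EQ       [34, 1]
SWAP     [1, 34]
STORE 0  [1]
NEG      [-1]
LOAD 0   [-1, 34]
ADD      [33]
PUSH 12  [33, 12]
MUL      [396]
PUSH 0   [396, 0]
LT       [0]
PUSH 14  [0, 14]
SWAP     [14, 0]
ADD      [14]
PUSH 63  [14, 63]

34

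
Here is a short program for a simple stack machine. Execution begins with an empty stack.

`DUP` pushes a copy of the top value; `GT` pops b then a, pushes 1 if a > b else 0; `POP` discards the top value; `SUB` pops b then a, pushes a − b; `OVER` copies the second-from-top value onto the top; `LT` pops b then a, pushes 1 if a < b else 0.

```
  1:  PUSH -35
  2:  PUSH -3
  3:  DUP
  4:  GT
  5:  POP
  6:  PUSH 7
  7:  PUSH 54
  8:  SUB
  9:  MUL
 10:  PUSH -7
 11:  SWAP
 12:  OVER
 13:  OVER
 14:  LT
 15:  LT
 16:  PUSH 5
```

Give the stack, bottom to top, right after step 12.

[-7, 1645, -7]

PUSH -35 : [-35]
PUSH -3  : [-35, -3]
DUP      : [-35, -3, -3]
GT       : [-35, 0]
POP      : [-35]
PUSH 7   : [-35, 7]
PUSH 54  : [-35, 7, 54]
SUB      : [-35, -47]
MUL      : [1645]
PUSH -7  : [1645, -7]
SWAP     : [-7, 1645]
OVER     : [-7, 1645, -7]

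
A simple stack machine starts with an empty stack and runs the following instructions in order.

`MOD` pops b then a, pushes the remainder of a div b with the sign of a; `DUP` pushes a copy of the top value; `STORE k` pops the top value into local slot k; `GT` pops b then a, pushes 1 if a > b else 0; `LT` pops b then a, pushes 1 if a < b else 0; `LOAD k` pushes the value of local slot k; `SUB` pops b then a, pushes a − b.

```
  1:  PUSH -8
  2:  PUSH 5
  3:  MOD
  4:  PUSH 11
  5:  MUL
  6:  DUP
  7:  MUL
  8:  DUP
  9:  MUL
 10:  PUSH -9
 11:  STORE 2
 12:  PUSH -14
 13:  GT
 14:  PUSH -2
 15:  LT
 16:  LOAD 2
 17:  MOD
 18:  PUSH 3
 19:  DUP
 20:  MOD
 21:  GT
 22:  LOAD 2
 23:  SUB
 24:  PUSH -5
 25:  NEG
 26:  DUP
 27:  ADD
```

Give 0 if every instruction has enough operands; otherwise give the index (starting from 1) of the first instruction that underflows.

PUSH -8  : -8
PUSH 5   : -8 5
MOD      : -3
PUSH 11  : -3 11
MUL      : -33
DUP      : -33 -33
MUL      : 1089
DUP      : 1089 1089
MUL      : 1185921
PUSH -9  : 1185921 -9
STORE 2  : 1185921
PUSH -14 : 1185921 -14
GT       : 1
PUSH -2  : 1 -2
LT       : 0
LOAD 2   : 0 -9
MOD      : 0
PUSH 3   : 0 3
DUP      : 0 3 3
MOD      : 0 0
GT       : 0
LOAD 2   : 0 -9
SUB      : 9
PUSH -5  : 9 -5
NEG      : 9 5
DUP      : 9 5 5
ADD      : 9 10

0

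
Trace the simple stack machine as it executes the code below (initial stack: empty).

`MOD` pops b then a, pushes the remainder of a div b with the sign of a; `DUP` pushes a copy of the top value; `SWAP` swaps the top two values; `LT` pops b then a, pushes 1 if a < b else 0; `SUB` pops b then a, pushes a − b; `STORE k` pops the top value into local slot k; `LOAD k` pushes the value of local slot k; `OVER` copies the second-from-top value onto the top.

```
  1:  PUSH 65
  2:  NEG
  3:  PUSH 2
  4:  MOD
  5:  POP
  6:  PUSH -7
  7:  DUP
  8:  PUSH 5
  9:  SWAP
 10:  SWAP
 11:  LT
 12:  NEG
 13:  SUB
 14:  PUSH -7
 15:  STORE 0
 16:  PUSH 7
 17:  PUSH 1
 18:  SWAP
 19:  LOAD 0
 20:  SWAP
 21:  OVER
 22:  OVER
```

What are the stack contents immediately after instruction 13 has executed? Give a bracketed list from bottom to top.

[-6]

PUSH 65 -> [65]
NEG     -> [-65]
PUSH 2  -> [-65, 2]
MOD     -> [-1]
POP     -> []
PUSH -7 -> [-7]
DUP     -> [-7, -7]
PUSH 5  -> [-7, -7, 5]
SWAP    -> [-7, 5, -7]
SWAP    -> [-7, -7, 5]
LT      -> [-7, 1]
NEG     -> [-7, -1]
SUB     -> [-6]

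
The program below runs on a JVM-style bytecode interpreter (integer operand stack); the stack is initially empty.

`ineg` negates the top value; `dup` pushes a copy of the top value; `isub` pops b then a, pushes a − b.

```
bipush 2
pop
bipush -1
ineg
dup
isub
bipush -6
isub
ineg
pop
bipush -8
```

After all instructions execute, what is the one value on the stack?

-8

bipush 2  → [2]
pop       → []
bipush -1 → [-1]
ineg      → [1]
dup       → [1, 1]
isub      → [0]
bipush -6 → [0, -6]
isub      → [6]
ineg      → [-6]
pop       → []
bipush -8 → [-8]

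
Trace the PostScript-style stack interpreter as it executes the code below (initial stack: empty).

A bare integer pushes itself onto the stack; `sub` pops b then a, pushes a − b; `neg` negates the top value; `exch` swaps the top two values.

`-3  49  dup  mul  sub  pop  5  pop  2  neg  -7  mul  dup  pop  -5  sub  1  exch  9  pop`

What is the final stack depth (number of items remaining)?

2

-3   → -3
49   → -3 49
dup  → -3 49 49
mul  → -3 2401
sub  → -2404
pop  → (empty)
5    → 5
pop  → (empty)
2    → 2
neg  → -2
-7   → -2 -7
mul  → 14
dup  → 14 14
pop  → 14
-5   → 14 -5
sub  → 19
1    → 19 1
exch → 1 19
9    → 1 19 9
pop  → 1 19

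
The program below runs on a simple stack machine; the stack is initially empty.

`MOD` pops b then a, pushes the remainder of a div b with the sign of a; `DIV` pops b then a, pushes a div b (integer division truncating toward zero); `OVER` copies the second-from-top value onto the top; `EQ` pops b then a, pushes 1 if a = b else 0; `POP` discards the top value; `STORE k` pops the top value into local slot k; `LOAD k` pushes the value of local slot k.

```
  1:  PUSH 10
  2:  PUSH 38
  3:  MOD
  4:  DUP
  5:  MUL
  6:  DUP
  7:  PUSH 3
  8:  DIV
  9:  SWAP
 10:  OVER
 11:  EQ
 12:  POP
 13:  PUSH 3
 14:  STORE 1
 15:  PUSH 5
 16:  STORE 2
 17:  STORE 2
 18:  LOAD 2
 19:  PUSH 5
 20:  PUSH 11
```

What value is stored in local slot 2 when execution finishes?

PUSH 10  [10]
PUSH 38  [10, 38]
MOD      [10]
DUP      [10, 10]
MUL      [100]
DUP      [100, 100]
PUSH 3   [100, 100, 3]
DIV      [100, 33]
SWAP     [33, 100]
OVER     [33, 100, 33]
EQ       [33, 0]
POP      [33]
PUSH 3   [33, 3]
STORE 1  [33]
PUSH 5   [33, 5]
STORE 2  [33]
STORE 2  []
LOAD 2   [33]
PUSH 5   [33, 5]
PUSH 11  [33, 5, 11]

33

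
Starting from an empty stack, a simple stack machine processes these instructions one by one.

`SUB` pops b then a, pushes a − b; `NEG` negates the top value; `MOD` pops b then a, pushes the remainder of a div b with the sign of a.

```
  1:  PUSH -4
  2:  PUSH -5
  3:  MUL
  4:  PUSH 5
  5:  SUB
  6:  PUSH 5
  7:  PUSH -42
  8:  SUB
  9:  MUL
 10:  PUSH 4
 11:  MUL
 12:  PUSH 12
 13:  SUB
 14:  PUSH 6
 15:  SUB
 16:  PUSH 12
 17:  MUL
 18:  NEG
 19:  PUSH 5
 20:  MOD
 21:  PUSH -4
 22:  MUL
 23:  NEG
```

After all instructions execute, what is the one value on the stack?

-16

PUSH -4   [-4]
PUSH -5   [-4, -5]
MUL       [20]
PUSH 5    [20, 5]
SUB       [15]
PUSH 5    [15, 5]
PUSH -42  [15, 5, -42]
SUB       [15, 47]
MUL       [705]
PUSH 4    [705, 4]
MUL       [2820]
PUSH 12   [2820, 12]
SUB       [2808]
PUSH 6    [2808, 6]
SUB       [2802]
PUSH 12   [2802, 12]
MUL       [33624]
NEG       [-33624]
PUSH 5    [-33624, 5]
MOD       [-4]
PUSH -4   [-4, -4]
MUL       [16]
NEG       [-16]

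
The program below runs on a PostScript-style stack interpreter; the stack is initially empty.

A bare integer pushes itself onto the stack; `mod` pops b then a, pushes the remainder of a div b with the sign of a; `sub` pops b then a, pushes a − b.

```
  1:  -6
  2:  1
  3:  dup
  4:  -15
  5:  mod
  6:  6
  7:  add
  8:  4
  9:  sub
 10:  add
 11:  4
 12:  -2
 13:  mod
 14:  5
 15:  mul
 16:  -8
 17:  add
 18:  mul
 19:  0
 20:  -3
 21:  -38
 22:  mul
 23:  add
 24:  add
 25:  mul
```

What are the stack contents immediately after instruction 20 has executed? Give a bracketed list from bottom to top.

[-6, -32, 0, -3]

-6  → [-6]
1   → [-6, 1]
dup → [-6, 1, 1]
-15 → [-6, 1, 1, -15]
mod → [-6, 1, 1]
6   → [-6, 1, 1, 6]
add → [-6, 1, 7]
4   → [-6, 1, 7, 4]
sub → [-6, 1, 3]
add → [-6, 4]
4   → [-6, 4, 4]
-2  → [-6, 4, 4, -2]
mod → [-6, 4, 0]
5   → [-6, 4, 0, 5]
mul → [-6, 4, 0]
-8  → [-6, 4, 0, -8]
add → [-6, 4, -8]
mul → [-6, -32]
0   → [-6, -32, 0]
-3  → [-6, -32, 0, -3]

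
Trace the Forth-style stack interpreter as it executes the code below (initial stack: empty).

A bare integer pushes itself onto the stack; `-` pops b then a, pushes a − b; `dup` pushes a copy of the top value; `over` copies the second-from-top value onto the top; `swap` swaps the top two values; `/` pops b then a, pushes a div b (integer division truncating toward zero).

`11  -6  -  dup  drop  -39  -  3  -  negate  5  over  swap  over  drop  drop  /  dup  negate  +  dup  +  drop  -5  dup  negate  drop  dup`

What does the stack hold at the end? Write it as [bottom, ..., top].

11     : [11]
-6     : [11, -6]
-      : [17]
dup    : [17, 17]
drop   : [17]
-39    : [17, -39]
-      : [56]
3      : [56, 3]
-      : [53]
negate : [-53]
5      : [-53, 5]
over   : [-53, 5, -53]
swap   : [-53, -53, 5]
over   : [-53, -53, 5, -53]
drop   : [-53, -53, 5]
drop   : [-53, -53]
/      : [1]
dup    : [1, 1]
negate : [1, -1]
+      : [0]
dup    : [0, 0]
+      : [0]
drop   : []
-5     : [-5]
dup    : [-5, -5]
negate : [-5, 5]
drop   : [-5]
dup    : [-5, -5]

[-5, -5]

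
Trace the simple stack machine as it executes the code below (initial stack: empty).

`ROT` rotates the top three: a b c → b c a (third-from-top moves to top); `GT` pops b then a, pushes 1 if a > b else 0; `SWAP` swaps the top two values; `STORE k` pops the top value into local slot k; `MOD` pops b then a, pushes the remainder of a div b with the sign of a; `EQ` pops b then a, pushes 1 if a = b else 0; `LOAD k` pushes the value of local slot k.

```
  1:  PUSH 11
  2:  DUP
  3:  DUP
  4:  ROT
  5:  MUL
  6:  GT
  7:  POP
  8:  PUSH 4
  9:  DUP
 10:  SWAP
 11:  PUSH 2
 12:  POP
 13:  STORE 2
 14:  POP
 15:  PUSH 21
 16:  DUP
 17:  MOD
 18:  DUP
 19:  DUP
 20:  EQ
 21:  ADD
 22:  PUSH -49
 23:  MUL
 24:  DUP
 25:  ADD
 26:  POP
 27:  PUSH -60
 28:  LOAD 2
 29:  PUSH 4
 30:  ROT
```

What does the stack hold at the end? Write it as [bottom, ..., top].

PUSH 11  : [11]
DUP      : [11, 11]
DUP      : [11, 11, 11]
ROT      : [11, 11, 11]
MUL      : [11, 121]
GT       : [0]
POP      : []
PUSH 4   : [4]
DUP      : [4, 4]
SWAP     : [4, 4]
PUSH 2   : [4, 4, 2]
POP      : [4, 4]
STORE 2  : [4]
POP      : []
PUSH 21  : [21]
DUP      : [21, 21]
MOD      : [0]
DUP      : [0, 0]
DUP      : [0, 0, 0]
EQ       : [0, 1]
ADD      : [1]
PUSH -49 : [1, -49]
MUL      : [-49]
DUP      : [-49, -49]
ADD      : [-98]
POP      : []
PUSH -60 : [-60]
LOAD 2   : [-60, 4]
PUSH 4   : [-60, 4, 4]
ROT      : [4, 4, -60]

[4, 4, -60]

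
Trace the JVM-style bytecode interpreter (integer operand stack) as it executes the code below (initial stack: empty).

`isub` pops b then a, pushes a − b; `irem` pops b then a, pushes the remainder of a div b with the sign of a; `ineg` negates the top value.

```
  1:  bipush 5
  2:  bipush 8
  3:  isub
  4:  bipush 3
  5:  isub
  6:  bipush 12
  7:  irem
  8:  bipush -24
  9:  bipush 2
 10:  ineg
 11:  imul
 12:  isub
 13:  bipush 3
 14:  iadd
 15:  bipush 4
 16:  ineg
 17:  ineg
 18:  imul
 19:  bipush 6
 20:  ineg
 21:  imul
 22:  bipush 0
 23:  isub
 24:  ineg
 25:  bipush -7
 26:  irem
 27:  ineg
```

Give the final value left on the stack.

6

bipush 5   -> [5]
bipush 8   -> [5, 8]
isub       -> [-3]
bipush 3   -> [-3, 3]
isub       -> [-6]
bipush 12  -> [-6, 12]
irem       -> [-6]
bipush -24 -> [-6, -24]
bipush 2   -> [-6, -24, 2]
ineg       -> [-6, -24, -2]
imul       -> [-6, 48]
isub       -> [-54]
bipush 3   -> [-54, 3]
iadd       -> [-51]
bipush 4   -> [-51, 4]
ineg       -> [-51, -4]
ineg       -> [-51, 4]
imul       -> [-204]
bipush 6   -> [-204, 6]
ineg       -> [-204, -6]
imul       -> [1224]
bipush 0   -> [1224, 0]
isub       -> [1224]
ineg       -> [-1224]
bipush -7  -> [-1224, -7]
irem       -> [-6]
ineg       -> [6]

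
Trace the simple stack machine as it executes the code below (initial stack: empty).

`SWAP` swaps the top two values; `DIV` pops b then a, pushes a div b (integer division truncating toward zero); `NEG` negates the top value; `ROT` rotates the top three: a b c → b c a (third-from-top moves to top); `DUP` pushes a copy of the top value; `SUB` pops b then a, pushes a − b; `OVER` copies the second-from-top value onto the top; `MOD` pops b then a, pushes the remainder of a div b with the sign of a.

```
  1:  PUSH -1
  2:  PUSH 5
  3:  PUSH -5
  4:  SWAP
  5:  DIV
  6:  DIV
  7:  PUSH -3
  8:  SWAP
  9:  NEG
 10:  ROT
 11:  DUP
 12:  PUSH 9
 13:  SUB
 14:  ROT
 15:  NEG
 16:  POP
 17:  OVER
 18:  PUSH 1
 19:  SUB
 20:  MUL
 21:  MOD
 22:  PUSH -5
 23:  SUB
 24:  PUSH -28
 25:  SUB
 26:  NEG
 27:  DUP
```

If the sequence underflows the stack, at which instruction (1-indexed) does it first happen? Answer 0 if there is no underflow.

10

PUSH -1 : [-1]
PUSH 5  : [-1, 5]
PUSH -5 : [-1, 5, -5]
SWAP    : [-1, -5, 5]
DIV     : [-1, -1]
DIV     : [1]
PUSH -3 : [1, -3]
SWAP    : [-3, 1]
NEG     : [-3, -1]
ROT  — needs 3 operands, stack has 2 → underflow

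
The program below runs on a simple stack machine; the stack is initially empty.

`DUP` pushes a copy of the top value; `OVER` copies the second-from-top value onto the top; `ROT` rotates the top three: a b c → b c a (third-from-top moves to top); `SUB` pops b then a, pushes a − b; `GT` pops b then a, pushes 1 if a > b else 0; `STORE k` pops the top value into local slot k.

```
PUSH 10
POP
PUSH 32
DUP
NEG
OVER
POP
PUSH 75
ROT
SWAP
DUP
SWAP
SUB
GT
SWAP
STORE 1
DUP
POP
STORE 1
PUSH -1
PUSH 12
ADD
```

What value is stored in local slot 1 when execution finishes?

PUSH 10 -> [10]
POP     -> []
PUSH 32 -> [32]
DUP     -> [32, 32]
NEG     -> [32, -32]
OVER    -> [32, -32, 32]
POP     -> [32, -32]
PUSH 75 -> [32, -32, 75]
ROT     -> [-32, 75, 32]
SWAP    -> [-32, 32, 75]
DUP     -> [-32, 32, 75, 75]
SWAP    -> [-32, 32, 75, 75]
SUB     -> [-32, 32, 0]
GT      -> [-32, 1]
SWAP    -> [1, -32]
STORE 1 -> [1]
DUP     -> [1, 1]
POP     -> [1]
STORE 1 -> []
PUSH -1 -> [-1]
PUSH 12 -> [-1, 12]
ADD     -> [11]

1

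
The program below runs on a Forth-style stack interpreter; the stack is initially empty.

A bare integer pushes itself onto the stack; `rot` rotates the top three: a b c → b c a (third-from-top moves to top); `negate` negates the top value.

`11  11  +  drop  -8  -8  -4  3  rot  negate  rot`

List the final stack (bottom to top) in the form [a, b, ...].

[-8, 3, 8, -4]

11      [11]
11      [11, 11]
+       [22]
drop    []
-8      [-8]
-8      [-8, -8]
-4      [-8, -8, -4]
3       [-8, -8, -4, 3]
rot     [-8, -4, 3, -8]
negate  [-8, -4, 3, 8]
rot     [-8, 3, 8, -4]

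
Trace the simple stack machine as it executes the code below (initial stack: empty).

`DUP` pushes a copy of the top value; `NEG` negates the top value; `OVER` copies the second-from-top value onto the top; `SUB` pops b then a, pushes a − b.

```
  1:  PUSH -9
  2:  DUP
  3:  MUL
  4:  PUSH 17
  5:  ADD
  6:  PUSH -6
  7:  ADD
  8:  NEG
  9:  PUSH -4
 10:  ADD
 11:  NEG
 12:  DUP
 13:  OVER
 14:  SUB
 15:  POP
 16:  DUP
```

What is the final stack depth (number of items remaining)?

PUSH -9  -9
DUP      -9 -9
MUL      81
PUSH 17  81 17
ADD      98
PUSH -6  98 -6
ADD      92
NEG      -92
PUSH -4  -92 -4
ADD      -96
NEG      96
DUP      96 96
OVER     96 96 96
SUB      96 0
POP      96
DUP      96 96

2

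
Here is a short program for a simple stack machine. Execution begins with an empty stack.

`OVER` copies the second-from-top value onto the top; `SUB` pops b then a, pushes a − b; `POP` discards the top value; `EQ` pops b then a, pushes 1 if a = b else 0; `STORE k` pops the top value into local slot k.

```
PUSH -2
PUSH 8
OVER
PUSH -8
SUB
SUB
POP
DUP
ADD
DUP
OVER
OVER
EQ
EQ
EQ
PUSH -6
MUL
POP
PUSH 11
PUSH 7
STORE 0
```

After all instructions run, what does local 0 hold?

7

PUSH -2 -> -2
PUSH 8  -> -2 8
OVER    -> -2 8 -2
PUSH -8 -> -2 8 -2 -8
SUB     -> -2 8 6
SUB     -> -2 2
POP     -> -2
DUP     -> -2 -2
ADD     -> -4
DUP     -> -4 -4
OVER    -> -4 -4 -4
OVER    -> -4 -4 -4 -4
EQ      -> -4 -4 1
EQ      -> -4 0
EQ      -> 0
PUSH -6 -> 0 -6
MUL     -> 0
POP     -> (empty)
PUSH 11 -> 11
PUSH 7  -> 11 7
STORE 0 -> 11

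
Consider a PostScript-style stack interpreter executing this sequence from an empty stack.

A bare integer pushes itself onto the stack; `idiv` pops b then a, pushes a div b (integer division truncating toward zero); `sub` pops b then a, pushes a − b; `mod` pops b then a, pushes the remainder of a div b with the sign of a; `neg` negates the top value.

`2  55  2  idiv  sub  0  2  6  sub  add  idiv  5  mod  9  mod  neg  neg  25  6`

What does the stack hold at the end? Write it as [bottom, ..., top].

2     2
55    2 55
2     2 55 2
idiv  2 27
sub   -25
0     -25 0
2     -25 0 2
6     -25 0 2 6
sub   -25 0 -4
add   -25 -4
idiv  6
5     6 5
mod   1
9     1 9
mod   1
neg   -1
neg   1
25    1 25
6     1 25 6

[1, 25, 6]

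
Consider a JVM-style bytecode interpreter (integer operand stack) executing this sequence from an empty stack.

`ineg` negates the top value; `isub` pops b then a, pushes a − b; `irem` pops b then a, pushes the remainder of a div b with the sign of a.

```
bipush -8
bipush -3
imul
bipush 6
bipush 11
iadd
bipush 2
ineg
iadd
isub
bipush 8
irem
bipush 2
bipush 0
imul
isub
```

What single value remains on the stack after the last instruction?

bipush -8  -8
bipush -3  -8 -3
imul       24
bipush 6   24 6
bipush 11  24 6 11
iadd       24 17
bipush 2   24 17 2
ineg       24 17 -2
iadd       24 15
isub       9
bipush 8   9 8
irem       1
bipush 2   1 2
bipush 0   1 2 0
imul       1 0
isub       1

1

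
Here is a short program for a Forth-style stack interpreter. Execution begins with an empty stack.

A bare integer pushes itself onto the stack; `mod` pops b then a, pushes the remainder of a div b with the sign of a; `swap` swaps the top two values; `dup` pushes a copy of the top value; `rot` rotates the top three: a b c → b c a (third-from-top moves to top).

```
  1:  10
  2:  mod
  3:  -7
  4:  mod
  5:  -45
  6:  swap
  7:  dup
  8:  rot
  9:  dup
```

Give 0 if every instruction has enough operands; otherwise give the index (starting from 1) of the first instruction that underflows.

10 → 10
mod  — needs 2 operands, stack has 1 → underflow

2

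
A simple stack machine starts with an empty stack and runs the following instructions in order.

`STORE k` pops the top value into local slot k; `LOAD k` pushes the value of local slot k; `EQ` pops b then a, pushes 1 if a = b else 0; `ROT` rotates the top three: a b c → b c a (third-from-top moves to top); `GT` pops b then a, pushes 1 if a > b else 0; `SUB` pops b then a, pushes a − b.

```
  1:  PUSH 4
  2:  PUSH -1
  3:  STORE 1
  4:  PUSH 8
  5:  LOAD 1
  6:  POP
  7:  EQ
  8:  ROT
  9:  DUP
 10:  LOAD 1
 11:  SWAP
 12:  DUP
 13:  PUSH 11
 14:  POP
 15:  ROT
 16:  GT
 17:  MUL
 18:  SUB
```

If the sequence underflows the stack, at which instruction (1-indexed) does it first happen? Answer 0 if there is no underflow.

8

PUSH 4  → 4
PUSH -1 → 4 -1
STORE 1 → 4
PUSH 8  → 4 8
LOAD 1  → 4 8 -1
POP     → 4 8
EQ      → 0
ROT  — needs 3 operands, stack has 1 → underflow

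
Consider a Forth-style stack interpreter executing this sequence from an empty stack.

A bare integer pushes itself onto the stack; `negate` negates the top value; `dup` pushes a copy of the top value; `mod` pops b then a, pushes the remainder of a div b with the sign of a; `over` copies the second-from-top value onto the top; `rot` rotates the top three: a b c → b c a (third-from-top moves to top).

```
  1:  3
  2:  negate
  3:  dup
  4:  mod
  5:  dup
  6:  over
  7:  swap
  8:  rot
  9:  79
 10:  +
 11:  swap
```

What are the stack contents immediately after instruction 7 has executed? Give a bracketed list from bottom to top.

[0, 0, 0]

3       [3]
negate  [-3]
dup     [-3, -3]
mod     [0]
dup     [0, 0]
over    [0, 0, 0]
swap    [0, 0, 0]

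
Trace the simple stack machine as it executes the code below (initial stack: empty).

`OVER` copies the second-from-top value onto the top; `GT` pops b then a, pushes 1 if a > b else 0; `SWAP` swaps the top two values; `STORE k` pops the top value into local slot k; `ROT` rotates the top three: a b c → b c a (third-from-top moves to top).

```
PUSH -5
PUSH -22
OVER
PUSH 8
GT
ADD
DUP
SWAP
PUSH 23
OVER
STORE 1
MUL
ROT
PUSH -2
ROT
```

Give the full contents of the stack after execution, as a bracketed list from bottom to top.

PUSH -5   [-5]
PUSH -22  [-5, -22]
OVER      [-5, -22, -5]
PUSH 8    [-5, -22, -5, 8]
GT        [-5, -22, 0]
ADD       [-5, -22]
DUP       [-5, -22, -22]
SWAP      [-5, -22, -22]
PUSH 23   [-5, -22, -22, 23]
OVER      [-5, -22, -22, 23, -22]
STORE 1   [-5, -22, -22, 23]
MUL       [-5, -22, -506]
ROT       [-22, -506, -5]
PUSH -2   [-22, -506, -5, -2]
ROT       [-22, -5, -2, -506]

[-22, -5, -2, -506]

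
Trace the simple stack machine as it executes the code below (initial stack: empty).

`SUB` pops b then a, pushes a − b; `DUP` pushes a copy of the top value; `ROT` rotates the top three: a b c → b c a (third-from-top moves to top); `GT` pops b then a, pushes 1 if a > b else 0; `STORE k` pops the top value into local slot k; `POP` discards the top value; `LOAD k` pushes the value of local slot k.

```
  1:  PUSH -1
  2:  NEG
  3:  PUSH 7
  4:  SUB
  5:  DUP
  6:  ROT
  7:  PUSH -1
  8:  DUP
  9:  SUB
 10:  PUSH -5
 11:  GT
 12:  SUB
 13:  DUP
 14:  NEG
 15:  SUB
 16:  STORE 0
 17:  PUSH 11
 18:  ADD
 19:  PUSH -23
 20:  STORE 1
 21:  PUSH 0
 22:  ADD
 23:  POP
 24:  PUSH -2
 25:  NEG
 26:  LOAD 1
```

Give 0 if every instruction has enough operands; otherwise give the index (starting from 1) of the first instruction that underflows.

PUSH -1 : [-1]
NEG     : [1]
PUSH 7  : [1, 7]
SUB     : [-6]
DUP     : [-6, -6]
ROT  — needs 3 operands, stack has 2 → underflow

6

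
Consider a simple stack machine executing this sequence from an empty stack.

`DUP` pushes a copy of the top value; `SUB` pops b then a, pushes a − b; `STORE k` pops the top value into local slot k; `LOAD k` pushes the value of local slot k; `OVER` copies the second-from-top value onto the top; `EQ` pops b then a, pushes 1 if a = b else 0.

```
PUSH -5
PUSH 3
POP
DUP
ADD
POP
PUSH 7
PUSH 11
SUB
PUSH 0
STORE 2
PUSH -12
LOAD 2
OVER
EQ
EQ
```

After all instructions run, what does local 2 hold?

PUSH -5  : [-5]
PUSH 3   : [-5, 3]
POP      : [-5]
DUP      : [-5, -5]
ADD      : [-10]
POP      : []
PUSH 7   : [7]
PUSH 11  : [7, 11]
SUB      : [-4]
PUSH 0   : [-4, 0]
STORE 2  : [-4]
PUSH -12 : [-4, -12]
LOAD 2   : [-4, -12, 0]
OVER     : [-4, -12, 0, -12]
EQ       : [-4, -12, 0]
EQ       : [-4, 0]

0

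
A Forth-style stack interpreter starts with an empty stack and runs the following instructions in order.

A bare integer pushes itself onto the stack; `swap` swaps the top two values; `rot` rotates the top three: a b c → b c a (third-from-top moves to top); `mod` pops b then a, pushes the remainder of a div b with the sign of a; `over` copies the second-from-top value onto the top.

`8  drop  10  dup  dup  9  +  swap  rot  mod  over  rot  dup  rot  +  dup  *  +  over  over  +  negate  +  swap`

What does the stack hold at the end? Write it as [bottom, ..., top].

8      : [8]
drop   : []
10     : [10]
dup    : [10, 10]
dup    : [10, 10, 10]
9      : [10, 10, 10, 9]
+      : [10, 10, 19]
swap   : [10, 19, 10]
rot    : [19, 10, 10]
mod    : [19, 0]
over   : [19, 0, 19]
rot    : [0, 19, 19]
dup    : [0, 19, 19, 19]
rot    : [0, 19, 19, 19]
+      : [0, 19, 38]
dup    : [0, 19, 38, 38]
*      : [0, 19, 1444]
+      : [0, 1463]
over   : [0, 1463, 0]
over   : [0, 1463, 0, 1463]
+      : [0, 1463, 1463]
negate : [0, 1463, -1463]
+      : [0, 0]
swap   : [0, 0]

[0, 0]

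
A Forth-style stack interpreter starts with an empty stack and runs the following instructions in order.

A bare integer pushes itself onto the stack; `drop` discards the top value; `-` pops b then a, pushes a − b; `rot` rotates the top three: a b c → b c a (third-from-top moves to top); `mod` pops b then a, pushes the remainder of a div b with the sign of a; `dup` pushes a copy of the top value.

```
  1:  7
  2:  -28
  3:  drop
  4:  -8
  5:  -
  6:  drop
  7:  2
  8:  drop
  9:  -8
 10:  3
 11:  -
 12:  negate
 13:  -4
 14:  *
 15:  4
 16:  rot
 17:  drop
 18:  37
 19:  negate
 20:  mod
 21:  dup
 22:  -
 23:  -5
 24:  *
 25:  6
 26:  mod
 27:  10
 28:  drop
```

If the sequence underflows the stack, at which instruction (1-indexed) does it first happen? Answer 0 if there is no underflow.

7      -> 7
-28    -> 7 -28
drop   -> 7
-8     -> 7 -8
-      -> 15
drop   -> (empty)
2      -> 2
drop   -> (empty)
-8     -> -8
3      -> -8 3
-      -> -11
negate -> 11
-4     -> 11 -4
*      -> -44
4      -> -44 4
rot  — needs 3 operands, stack has 2 → underflow

16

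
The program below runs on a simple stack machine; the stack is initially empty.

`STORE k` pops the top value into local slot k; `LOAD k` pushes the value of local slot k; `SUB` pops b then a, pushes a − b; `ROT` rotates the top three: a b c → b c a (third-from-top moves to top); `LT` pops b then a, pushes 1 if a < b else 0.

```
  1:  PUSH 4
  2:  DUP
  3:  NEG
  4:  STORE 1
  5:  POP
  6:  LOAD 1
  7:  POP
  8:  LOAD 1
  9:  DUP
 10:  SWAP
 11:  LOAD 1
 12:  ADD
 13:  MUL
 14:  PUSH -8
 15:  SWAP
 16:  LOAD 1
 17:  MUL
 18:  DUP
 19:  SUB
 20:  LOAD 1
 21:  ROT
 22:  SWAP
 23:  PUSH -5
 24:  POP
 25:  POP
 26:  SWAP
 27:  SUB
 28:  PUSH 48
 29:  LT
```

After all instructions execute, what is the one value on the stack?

PUSH 4  : 4
DUP     : 4 4
NEG     : 4 -4
STORE 1 : 4
POP     : (empty)
LOAD 1  : -4
POP     : (empty)
LOAD 1  : -4
DUP     : -4 -4
SWAP    : -4 -4
LOAD 1  : -4 -4 -4
ADD     : -4 -8
MUL     : 32
PUSH -8 : 32 -8
SWAP    : -8 32
LOAD 1  : -8 32 -4
MUL     : -8 -128
DUP     : -8 -128 -128
SUB     : -8 0
LOAD 1  : -8 0 -4
ROT     : 0 -4 -8
SWAP    : 0 -8 -4
PUSH -5 : 0 -8 -4 -5
POP     : 0 -8 -4
POP     : 0 -8
SWAP    : -8 0
SUB     : -8
PUSH 48 : -8 48
LT      : 1

1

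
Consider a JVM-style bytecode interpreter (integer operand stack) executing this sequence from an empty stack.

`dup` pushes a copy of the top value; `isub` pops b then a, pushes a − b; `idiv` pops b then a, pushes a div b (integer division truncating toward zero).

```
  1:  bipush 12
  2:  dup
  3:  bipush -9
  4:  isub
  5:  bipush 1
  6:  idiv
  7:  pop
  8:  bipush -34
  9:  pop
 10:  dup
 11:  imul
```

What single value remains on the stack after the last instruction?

144

bipush 12  -> [12]
dup        -> [12, 12]
bipush -9  -> [12, 12, -9]
isub       -> [12, 21]
bipush 1   -> [12, 21, 1]
idiv       -> [12, 21]
pop        -> [12]
bipush -34 -> [12, -34]
pop        -> [12]
dup        -> [12, 12]
imul       -> [144]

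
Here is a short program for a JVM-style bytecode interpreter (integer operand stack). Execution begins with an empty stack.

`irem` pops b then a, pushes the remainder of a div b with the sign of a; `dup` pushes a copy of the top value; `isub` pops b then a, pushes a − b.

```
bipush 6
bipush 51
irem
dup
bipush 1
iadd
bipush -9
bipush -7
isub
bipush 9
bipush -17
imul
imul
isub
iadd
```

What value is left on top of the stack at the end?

bipush 6   -> 6
bipush 51  -> 6 51
irem       -> 6
dup        -> 6 6
bipush 1   -> 6 6 1
iadd       -> 6 7
bipush -9  -> 6 7 -9
bipush -7  -> 6 7 -9 -7
isub       -> 6 7 -2
bipush 9   -> 6 7 -2 9
bipush -17 -> 6 7 -2 9 -17
imul       -> 6 7 -2 -153
imul       -> 6 7 306
isub       -> 6 -299
iadd       -> -293

-293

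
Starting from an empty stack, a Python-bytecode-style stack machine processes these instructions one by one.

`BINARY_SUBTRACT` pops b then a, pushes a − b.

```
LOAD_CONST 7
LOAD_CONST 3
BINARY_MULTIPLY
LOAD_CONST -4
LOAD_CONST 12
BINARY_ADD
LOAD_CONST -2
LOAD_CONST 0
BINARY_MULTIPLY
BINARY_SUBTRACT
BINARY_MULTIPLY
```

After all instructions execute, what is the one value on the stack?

168

LOAD_CONST 7    : 7
LOAD_CONST 3    : 7 3
BINARY_MULTIPLY : 21
LOAD_CONST -4   : 21 -4
LOAD_CONST 12   : 21 -4 12
BINARY_ADD      : 21 8
LOAD_CONST -2   : 21 8 -2
LOAD_CONST 0    : 21 8 -2 0
BINARY_MULTIPLY : 21 8 0
BINARY_SUBTRACT : 21 8
BINARY_MULTIPLY : 168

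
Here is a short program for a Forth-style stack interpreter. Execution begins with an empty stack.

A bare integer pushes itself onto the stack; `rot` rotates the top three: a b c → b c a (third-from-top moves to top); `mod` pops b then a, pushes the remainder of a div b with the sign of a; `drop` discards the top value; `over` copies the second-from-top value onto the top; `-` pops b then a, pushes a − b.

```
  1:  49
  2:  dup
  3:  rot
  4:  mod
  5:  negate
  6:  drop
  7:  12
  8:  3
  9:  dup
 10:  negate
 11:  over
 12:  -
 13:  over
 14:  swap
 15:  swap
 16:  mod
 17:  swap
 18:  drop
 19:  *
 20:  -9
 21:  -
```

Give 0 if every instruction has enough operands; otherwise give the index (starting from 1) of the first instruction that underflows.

49   [49]
dup  [49, 49]
rot  — needs 3 operands, stack has 2 → underflow

3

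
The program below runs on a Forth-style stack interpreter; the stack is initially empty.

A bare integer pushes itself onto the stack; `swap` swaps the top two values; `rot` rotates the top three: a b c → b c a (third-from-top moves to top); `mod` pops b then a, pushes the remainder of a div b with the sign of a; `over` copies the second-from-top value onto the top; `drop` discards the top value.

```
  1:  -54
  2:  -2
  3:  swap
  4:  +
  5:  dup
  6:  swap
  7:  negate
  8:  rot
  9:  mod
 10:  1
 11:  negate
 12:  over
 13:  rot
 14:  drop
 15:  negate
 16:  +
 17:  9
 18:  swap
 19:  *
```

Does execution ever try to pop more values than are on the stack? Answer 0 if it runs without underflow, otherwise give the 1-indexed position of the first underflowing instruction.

8

-54    : -54
-2     : -54 -2
swap   : -2 -54
+      : -56
dup    : -56 -56
swap   : -56 -56
negate : -56 56
rot  — needs 3 operands, stack has 2 → underflow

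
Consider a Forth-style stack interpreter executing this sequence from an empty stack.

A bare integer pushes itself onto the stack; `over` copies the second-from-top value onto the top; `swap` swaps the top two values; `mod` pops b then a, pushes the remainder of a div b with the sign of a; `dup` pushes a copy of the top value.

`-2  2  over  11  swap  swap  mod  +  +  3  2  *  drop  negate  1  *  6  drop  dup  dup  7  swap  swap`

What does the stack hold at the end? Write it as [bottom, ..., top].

[2, 2, 2, 7]

-2      [-2]
2       [-2, 2]
over    [-2, 2, -2]
11      [-2, 2, -2, 11]
swap    [-2, 2, 11, -2]
swap    [-2, 2, -2, 11]
mod     [-2, 2, -2]
+       [-2, 0]
+       [-2]
3       [-2, 3]
2       [-2, 3, 2]
*       [-2, 6]
drop    [-2]
negate  [2]
1       [2, 1]
*       [2]
6       [2, 6]
drop    [2]
dup     [2, 2]
dup     [2, 2, 2]
7       [2, 2, 2, 7]
swap    [2, 2, 7, 2]
swap    [2, 2, 2, 7]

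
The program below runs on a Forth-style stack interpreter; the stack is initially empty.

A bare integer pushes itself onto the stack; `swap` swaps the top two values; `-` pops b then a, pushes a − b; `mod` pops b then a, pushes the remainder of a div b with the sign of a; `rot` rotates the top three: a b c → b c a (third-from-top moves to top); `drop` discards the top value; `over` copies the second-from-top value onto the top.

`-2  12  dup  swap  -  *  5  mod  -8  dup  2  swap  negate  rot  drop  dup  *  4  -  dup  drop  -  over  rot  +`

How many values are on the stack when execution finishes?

-2     → [-2]
12     → [-2, 12]
dup    → [-2, 12, 12]
swap   → [-2, 12, 12]
-      → [-2, 0]
*      → [0]
5      → [0, 5]
mod    → [0]
-8     → [0, -8]
dup    → [0, -8, -8]
2      → [0, -8, -8, 2]
swap   → [0, -8, 2, -8]
negate → [0, -8, 2, 8]
rot    → [0, 2, 8, -8]
drop   → [0, 2, 8]
dup    → [0, 2, 8, 8]
*      → [0, 2, 64]
4      → [0, 2, 64, 4]
-      → [0, 2, 60]
dup    → [0, 2, 60, 60]
drop   → [0, 2, 60]
-      → [0, -58]
over   → [0, -58, 0]
rot    → [-58, 0, 0]
+      → [-58, 0]

2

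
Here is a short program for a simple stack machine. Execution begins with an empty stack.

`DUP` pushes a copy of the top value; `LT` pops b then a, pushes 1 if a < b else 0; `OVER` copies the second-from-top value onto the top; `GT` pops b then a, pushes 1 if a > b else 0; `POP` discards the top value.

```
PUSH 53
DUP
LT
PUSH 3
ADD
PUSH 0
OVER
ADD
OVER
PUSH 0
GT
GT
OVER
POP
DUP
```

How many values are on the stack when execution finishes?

3

PUSH 53  [53]
DUP      [53, 53]
LT       [0]
PUSH 3   [0, 3]
ADD      [3]
PUSH 0   [3, 0]
OVER     [3, 0, 3]
ADD      [3, 3]
OVER     [3, 3, 3]
PUSH 0   [3, 3, 3, 0]
GT       [3, 3, 1]
GT       [3, 1]
OVER     [3, 1, 3]
POP      [3, 1]
DUP      [3, 1, 1]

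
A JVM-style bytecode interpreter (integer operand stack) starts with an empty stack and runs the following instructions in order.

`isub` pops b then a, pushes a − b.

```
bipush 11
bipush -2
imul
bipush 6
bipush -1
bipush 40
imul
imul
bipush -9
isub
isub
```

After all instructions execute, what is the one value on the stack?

209

bipush 11  11
bipush -2  11 -2
imul       -22
bipush 6   -22 6
bipush -1  -22 6 -1
bipush 40  -22 6 -1 40
imul       -22 6 -40
imul       -22 -240
bipush -9  -22 -240 -9
isub       -22 -231
isub       209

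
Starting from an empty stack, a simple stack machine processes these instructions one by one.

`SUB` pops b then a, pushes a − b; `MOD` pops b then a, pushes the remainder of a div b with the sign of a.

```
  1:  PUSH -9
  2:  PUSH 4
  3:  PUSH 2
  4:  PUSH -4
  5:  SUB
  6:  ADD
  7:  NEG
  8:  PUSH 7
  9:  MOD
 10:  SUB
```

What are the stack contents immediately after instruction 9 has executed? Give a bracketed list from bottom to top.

[-9, -3]

PUSH -9  [-9]
PUSH 4   [-9, 4]
PUSH 2   [-9, 4, 2]
PUSH -4  [-9, 4, 2, -4]
SUB      [-9, 4, 6]
ADD      [-9, 10]
NEG      [-9, -10]
PUSH 7   [-9, -10, 7]
MOD      [-9, -3]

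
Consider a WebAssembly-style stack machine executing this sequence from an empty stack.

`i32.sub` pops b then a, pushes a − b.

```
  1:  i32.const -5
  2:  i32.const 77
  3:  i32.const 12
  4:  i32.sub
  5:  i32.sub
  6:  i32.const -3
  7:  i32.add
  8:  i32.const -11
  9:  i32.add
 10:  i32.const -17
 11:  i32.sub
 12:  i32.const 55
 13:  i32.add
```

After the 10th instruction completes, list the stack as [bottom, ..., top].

[-84, -17]

i32.const -5  → -5
i32.const 77  → -5 77
i32.const 12  → -5 77 12
i32.sub       → -5 65
i32.sub       → -70
i32.const -3  → -70 -3
i32.add       → -73
i32.const -11 → -73 -11
i32.add       → -84
i32.const -17 → -84 -17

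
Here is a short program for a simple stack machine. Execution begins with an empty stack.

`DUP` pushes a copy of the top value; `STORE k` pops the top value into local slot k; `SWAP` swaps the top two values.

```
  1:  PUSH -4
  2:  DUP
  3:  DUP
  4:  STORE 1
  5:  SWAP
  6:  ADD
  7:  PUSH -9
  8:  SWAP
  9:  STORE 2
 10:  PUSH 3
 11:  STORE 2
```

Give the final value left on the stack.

PUSH -4 -> [-4]
DUP     -> [-4, -4]
DUP     -> [-4, -4, -4]
STORE 1 -> [-4, -4]
SWAP    -> [-4, -4]
ADD     -> [-8]
PUSH -9 -> [-8, -9]
SWAP    -> [-9, -8]
STORE 2 -> [-9]
PUSH 3  -> [-9, 3]
STORE 2 -> [-9]

-9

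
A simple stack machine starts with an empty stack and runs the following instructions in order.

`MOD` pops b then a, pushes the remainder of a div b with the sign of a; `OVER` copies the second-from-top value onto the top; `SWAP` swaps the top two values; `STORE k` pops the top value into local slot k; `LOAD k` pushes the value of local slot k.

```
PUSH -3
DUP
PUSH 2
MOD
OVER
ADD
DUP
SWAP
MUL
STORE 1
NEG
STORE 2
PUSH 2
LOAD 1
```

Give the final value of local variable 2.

3

PUSH -3 -> [-3]
DUP     -> [-3, -3]
PUSH 2  -> [-3, -3, 2]
MOD     -> [-3, -1]
OVER    -> [-3, -1, -3]
ADD     -> [-3, -4]
DUP     -> [-3, -4, -4]
SWAP    -> [-3, -4, -4]
MUL     -> [-3, 16]
STORE 1 -> [-3]
NEG     -> [3]
STORE 2 -> []
PUSH 2  -> [2]
LOAD 1  -> [2, 16]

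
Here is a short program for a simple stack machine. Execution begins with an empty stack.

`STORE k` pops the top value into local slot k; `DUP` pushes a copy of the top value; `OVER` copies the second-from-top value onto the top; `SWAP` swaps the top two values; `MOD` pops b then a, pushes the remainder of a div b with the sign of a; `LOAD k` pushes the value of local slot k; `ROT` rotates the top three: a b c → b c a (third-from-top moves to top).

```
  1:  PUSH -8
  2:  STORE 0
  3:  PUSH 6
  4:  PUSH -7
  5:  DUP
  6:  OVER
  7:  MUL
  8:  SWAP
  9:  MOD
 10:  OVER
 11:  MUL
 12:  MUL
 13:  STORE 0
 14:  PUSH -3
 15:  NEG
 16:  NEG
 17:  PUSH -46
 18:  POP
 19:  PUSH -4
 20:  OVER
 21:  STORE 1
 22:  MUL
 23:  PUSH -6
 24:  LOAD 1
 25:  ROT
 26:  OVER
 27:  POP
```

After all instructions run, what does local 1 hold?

PUSH -8  -> -8
STORE 0  -> (empty)
PUSH 6   -> 6
PUSH -7  -> 6 -7
DUP      -> 6 -7 -7
OVER     -> 6 -7 -7 -7
MUL      -> 6 -7 49
SWAP     -> 6 49 -7
MOD      -> 6 0
OVER     -> 6 0 6
MUL      -> 6 0
MUL      -> 0
STORE 0  -> (empty)
PUSH -3  -> -3
NEG      -> 3
NEG      -> -3
PUSH -46 -> -3 -46
POP      -> -3
PUSH -4  -> -3 -4
OVER     -> -3 -4 -3
STORE 1  -> -3 -4
MUL      -> 12
PUSH -6  -> 12 -6
LOAD 1   -> 12 -6 -3
ROT      -> -6 -3 12
OVER     -> -6 -3 12 -3
POP      -> -6 -3 12

-3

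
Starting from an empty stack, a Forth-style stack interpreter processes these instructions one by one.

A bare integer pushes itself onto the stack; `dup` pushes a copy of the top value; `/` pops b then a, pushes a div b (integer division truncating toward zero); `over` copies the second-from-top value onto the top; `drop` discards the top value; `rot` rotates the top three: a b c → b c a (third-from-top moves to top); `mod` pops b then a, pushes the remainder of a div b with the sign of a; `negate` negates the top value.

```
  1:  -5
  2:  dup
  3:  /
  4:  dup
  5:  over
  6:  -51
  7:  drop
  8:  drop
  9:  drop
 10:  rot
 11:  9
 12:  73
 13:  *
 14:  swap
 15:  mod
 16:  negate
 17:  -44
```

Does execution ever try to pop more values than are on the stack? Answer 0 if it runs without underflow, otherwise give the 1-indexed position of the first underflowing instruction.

10

-5    [-5]
dup   [-5, -5]
/     [1]
dup   [1, 1]
over  [1, 1, 1]
-51   [1, 1, 1, -51]
drop  [1, 1, 1]
drop  [1, 1]
drop  [1]
rot  — needs 3 operands, stack has 1 → underflow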